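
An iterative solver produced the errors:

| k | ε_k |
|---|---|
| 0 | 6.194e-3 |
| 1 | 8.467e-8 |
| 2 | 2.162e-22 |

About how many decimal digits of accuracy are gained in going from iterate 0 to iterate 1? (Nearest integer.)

Digits gained ≈ log₁₀(ε_0/ε_1) = log₁₀(6.194e-3/8.467e-8) = log₁₀(73154.6) ≈ 4.864.

5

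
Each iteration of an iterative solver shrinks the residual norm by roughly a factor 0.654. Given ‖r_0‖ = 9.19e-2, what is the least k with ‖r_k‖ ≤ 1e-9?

After k steps, ‖r_k‖ ≈ 9.19e-2·0.654^k.
Need 0.654^k ≤ 1e-9/9.19e-2 = 1.08814e-08.
k ≥ ln(1.08814e-08)/ln(0.654) = -18.3362/-0.42465 = 43.180.
Smallest integer k = 44.

44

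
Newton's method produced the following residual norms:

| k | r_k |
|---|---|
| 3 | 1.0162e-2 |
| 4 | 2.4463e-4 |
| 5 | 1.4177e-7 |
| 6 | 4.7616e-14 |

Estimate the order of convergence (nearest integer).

2

Consecutive ratios: r_6/r_5 = 4.7616e-14/1.4177e-7 = 3.35868e-07, r_5/r_4 = 1.4177e-7/2.4463e-4 = 0.000579528.
p ≈ ln(3.35868e-07)/ln(0.000579528) = -14.9065/-7.4533 ≈ 2.00.
So the convergence is quadratic (order 2).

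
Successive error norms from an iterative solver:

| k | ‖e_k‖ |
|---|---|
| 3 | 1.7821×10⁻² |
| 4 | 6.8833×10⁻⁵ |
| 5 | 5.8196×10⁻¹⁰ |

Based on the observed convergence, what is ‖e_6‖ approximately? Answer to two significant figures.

1.3e-20

First estimate the order: p ≈ ln(‖e_5‖/‖e_4‖) / ln(‖e_4‖/‖e_3‖) = ln(5.8196×10⁻¹⁰/6.8833×10⁻⁵)/ln(6.8833×10⁻⁵/1.7821×10⁻²) = ln(8.45467e-06)/ln(0.00386247) ≈ 2.1022.
Then ‖e_6‖ ≈ ‖e_5‖·(‖e_5‖/‖e_4‖)^p = 5.8196×10⁻¹⁰·(8.45467e-06)^2.1022 = 5.8196×10⁻¹⁰·2.16642e-11 ≈ 1.261e-20.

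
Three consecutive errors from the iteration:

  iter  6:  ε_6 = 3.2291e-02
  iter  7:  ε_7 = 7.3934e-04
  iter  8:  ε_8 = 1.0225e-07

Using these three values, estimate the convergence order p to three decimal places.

p ≈ ln(ε_8/ε_7) / ln(ε_7/ε_6)
  = ln(1.0225e-07/7.3934e-04) / ln(7.3934e-04/3.2291e-02)
  = ln(0.000138299) / ln(0.0228962)
  = -8.886093 / -3.776784 ≈ 2.352820

2.353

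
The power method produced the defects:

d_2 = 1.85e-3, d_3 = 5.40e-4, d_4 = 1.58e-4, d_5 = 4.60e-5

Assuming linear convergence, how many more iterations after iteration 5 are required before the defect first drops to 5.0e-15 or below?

19

Rate ρ ≈ d_5/d_4 = 4.60e-5/1.58e-4 = 0.2911.
After j more steps, d_{5+j} ≈ 4.60e-5·ρ^j; need ρ^j ≤ 5.0e-15/4.60e-5 = 1.08696e-10.
j ≥ ln(1.08696e-10)/ln(0.2911) = -22.9425/-1.23409 = 18.591.
So 19 more iterations are needed.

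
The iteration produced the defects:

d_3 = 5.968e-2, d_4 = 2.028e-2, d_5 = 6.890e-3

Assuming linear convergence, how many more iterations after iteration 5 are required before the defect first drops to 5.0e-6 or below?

7

Rate ρ ≈ d_5/d_4 = 6.890e-3/2.028e-2 = 0.3397.
After j more steps, d_{5+j} ≈ 6.890e-3·ρ^j; need ρ^j ≤ 5.0e-6/6.890e-3 = 0.000725689.
j ≥ ln(0.000725689)/ln(0.3397) = -7.2284/-1.07969 = 6.695.
So 7 more iterations are needed.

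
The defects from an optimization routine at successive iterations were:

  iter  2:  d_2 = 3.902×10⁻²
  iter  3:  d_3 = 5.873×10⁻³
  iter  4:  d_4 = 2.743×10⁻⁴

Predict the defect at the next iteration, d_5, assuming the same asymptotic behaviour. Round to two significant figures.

First estimate the order: p ≈ ln(d_4/d_3) / ln(d_3/d_2) = ln(2.743×10⁻⁴/5.873×10⁻³)/ln(5.873×10⁻³/3.902×10⁻²) = ln(0.0467053)/ln(0.150513) ≈ 1.6179.
Then d_5 ≈ d_4·(d_4/d_3)^p = 2.743×10⁻⁴·(0.0467053)^1.6179 = 2.743×10⁻⁴·0.00703344 ≈ 1.929e-06.

1.9e-6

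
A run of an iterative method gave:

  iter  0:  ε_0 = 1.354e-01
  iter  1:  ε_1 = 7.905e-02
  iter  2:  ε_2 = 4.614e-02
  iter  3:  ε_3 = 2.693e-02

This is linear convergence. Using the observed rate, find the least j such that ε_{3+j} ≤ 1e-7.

Rate ρ ≈ ε_3/ε_2 = 2.693e-02/4.614e-02 = 0.5837.
After j more steps, ε_{3+j} ≈ 2.693e-02·ρ^j; need ρ^j ≤ 1e-7/2.693e-02 = 3.71333e-06.
j ≥ ln(3.71333e-06)/ln(0.5837) = -12.5036/-0.53837 = 23.225.
So 24 more iterations are needed.

24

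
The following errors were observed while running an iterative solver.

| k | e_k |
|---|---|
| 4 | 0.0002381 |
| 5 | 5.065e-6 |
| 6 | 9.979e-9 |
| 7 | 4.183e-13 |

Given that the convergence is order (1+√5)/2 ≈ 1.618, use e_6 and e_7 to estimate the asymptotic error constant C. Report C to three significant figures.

3.69

C ≈ e_7 / e_6^1.618
  = 4.183e-13 / (9.979e-9)^1.618
  = 4.183e-13 / 1.13376e-13 ≈ 3.6895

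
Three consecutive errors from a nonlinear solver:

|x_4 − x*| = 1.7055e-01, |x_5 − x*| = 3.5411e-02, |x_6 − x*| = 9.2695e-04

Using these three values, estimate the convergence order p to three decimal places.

p ≈ ln(|x_6 − x*|/|x_5 − x*|) / ln(|x_5 − x*|/|x_4 − x*|)
  = ln(9.2695e-04/3.5411e-02) / ln(3.5411e-02/1.7055e-01)
  = ln(0.0261769) / ln(0.207628)
  = -3.642878 / -1.572007 ≈ 2.317342

2.317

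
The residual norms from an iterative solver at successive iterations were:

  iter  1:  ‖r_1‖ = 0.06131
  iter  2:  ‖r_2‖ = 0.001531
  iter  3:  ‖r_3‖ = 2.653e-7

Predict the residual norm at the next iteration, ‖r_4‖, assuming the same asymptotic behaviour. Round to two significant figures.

First estimate the order: p ≈ ln(‖r_3‖/‖r_2‖) / ln(‖r_2‖/‖r_1‖) = ln(2.653e-7/0.001531)/ln(0.001531/0.06131) = ln(0.000173285)/ln(0.0249715) ≈ 2.3470.
Then ‖r_4‖ ≈ ‖r_3‖·(‖r_3‖/‖r_2‖)^p = 2.653e-7·(0.000173285)^2.3470 = 2.653e-7·1.48721e-09 ≈ 3.946e-16.

3.9e-16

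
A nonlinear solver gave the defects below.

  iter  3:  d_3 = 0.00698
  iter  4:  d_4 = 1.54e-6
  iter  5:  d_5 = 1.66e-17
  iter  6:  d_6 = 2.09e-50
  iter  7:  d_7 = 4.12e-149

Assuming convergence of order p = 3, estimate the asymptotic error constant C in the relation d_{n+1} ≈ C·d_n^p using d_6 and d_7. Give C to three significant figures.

4.51

C ≈ d_7 / d_6^3
  = 4.12e-149 / (2.09e-50)^3
  = 4.12e-149 / 9.12933e-150 ≈ 4.5129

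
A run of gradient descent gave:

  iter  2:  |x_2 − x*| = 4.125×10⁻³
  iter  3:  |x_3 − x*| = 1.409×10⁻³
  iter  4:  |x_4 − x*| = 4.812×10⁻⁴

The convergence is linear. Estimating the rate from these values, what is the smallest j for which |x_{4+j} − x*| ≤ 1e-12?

19

Rate ρ ≈ |x_4 − x*|/|x_3 − x*| = 4.812×10⁻⁴/1.409×10⁻³ = 0.3415.
After j more steps, |x_{4+j} − x*| ≈ 4.812×10⁻⁴·ρ^j; need ρ^j ≤ 1e-12/4.812×10⁻⁴ = 2.07814e-09.
j ≥ ln(2.07814e-09)/ln(0.3415) = -19.9918/-1.07441 = 18.607.
So 19 more iterations are needed.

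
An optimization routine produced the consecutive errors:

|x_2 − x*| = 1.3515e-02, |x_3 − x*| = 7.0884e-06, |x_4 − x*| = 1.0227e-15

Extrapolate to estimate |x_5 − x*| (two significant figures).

First estimate the order: p ≈ ln(|x_4 − x*|/|x_3 − x*|) / ln(|x_3 − x*|/|x_2 − x*|) = ln(1.0227e-15/7.0884e-06)/ln(7.0884e-06/1.3515e-02) = ln(1.44278e-10)/ln(0.000524484) ≈ 3.0000.
Then |x_5 − x*| ≈ |x_4 − x*|·(|x_4 − x*|/|x_3 − x*|)^p = 1.0227e-15·(1.44278e-10)^3.0000 = 1.0227e-15·3.00331e-30 ≈ 3.071e-45.

3.1e-45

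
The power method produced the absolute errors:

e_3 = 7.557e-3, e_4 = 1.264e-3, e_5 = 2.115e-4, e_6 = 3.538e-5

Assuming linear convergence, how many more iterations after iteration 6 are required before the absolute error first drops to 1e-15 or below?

Rate ρ ≈ e_6/e_5 = 3.538e-5/2.115e-4 = 0.1673.
After j more steps, e_{6+j} ≈ 3.538e-5·ρ^j; need ρ^j ≤ 1e-15/3.538e-5 = 2.82646e-11.
j ≥ ln(2.82646e-11)/ln(0.1673) = -24.2894/-1.78797 = 13.585.
So 14 more iterations are needed.

14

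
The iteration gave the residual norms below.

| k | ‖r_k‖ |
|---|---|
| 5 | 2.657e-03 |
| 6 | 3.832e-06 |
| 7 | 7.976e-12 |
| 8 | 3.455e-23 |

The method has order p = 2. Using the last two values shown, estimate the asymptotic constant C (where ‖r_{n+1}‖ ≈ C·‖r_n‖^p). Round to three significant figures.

C ≈ ‖r_8‖ / ‖r_7‖^2
  = 3.455e-23 / (7.976e-12)^2
  = 3.455e-23 / 6.36166e-23 ≈ 0.5431

0.543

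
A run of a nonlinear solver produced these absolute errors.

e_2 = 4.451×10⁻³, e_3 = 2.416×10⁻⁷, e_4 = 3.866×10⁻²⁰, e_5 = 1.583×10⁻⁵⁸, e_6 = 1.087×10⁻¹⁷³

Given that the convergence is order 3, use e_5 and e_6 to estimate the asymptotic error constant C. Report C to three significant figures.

C ≈ e_6 / e_5^3
  = 1.087×10⁻¹⁷³ / (1.583×10⁻⁵⁸)^3
  = 1.087×10⁻¹⁷³ / 3.96682e-174 ≈ 2.7402

2.74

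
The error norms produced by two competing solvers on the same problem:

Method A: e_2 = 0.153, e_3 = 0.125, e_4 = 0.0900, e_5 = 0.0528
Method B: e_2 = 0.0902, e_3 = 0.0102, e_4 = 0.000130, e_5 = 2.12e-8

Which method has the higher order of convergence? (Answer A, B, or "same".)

Method A: p ≈ ln(0.0528/0.0900)/ln(0.0900/0.125) ≈ 1.62.
Method B: p ≈ ln(2.12e-8/0.000130)/ln(0.000130/0.0102) ≈ 2.00.
Method B has the higher order (≈2.0 vs ≈1.6).

B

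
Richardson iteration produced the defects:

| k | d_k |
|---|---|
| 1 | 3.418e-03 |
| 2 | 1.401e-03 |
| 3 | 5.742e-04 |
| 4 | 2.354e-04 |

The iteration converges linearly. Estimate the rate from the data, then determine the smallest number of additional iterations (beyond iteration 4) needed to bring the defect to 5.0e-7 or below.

Rate ρ ≈ d_4/d_3 = 2.354e-04/5.742e-04 = 0.4100.
After j more steps, d_{4+j} ≈ 2.354e-04·ρ^j; need ρ^j ≤ 5.0e-7/2.354e-04 = 0.00212404.
j ≥ ln(0.00212404)/ln(0.4100) = -6.1544/-0.89160 = 6.903.
So 7 more iterations are needed.

7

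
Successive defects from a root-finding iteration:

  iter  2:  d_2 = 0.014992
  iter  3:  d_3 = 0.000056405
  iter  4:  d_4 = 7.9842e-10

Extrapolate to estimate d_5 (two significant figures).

1.6e-19

First estimate the order: p ≈ ln(d_4/d_3) / ln(d_3/d_2) = ln(7.9842e-10/0.000056405)/ln(0.000056405/0.014992) = ln(1.41551e-05)/ln(0.00376234) ≈ 2.0000.
Then d_5 ≈ d_4·(d_4/d_3)^p = 7.9842e-10·(1.41551e-05)^2.0000 = 7.9842e-10·2.00367e-10 ≈ 1.6e-19.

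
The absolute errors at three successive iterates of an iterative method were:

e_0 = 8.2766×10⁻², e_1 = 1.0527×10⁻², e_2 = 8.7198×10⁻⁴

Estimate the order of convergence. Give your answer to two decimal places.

1.21

p ≈ ln(e_2/e_1) / ln(e_1/e_0)
  = ln(8.7198×10⁻⁴/1.0527×10⁻²) / ln(1.0527×10⁻²/8.2766×10⁻²)
  = ln(0.0828327) / ln(0.12719)
  = -2.49093 / -2.06207 ≈ 1.20798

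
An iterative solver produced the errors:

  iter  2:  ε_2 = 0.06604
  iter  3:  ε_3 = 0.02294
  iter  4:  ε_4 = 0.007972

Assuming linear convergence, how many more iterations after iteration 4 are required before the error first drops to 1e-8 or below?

13

Rate ρ ≈ ε_4/ε_3 = 0.007972/0.02294 = 0.3475.
After j more steps, ε_{4+j} ≈ 0.007972·ρ^j; need ρ^j ≤ 1e-8/0.007972 = 1.25439e-06.
j ≥ ln(1.25439e-06)/ln(0.3475) = -13.5889/-1.05699 = 12.856.
So 13 more iterations are needed.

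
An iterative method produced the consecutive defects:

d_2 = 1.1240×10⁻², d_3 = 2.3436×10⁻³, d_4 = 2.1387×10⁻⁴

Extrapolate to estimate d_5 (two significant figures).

5.5e-6

First estimate the order: p ≈ ln(d_4/d_3) / ln(d_3/d_2) = ln(2.1387×10⁻⁴/2.3436×10⁻³)/ln(2.3436×10⁻³/1.1240×10⁻²) = ln(0.091257)/ln(0.208505) ≈ 1.5270.
Then d_5 ≈ d_4·(d_4/d_3)^p = 2.1387×10⁻⁴·(0.091257)^1.5270 = 2.1387×10⁻⁴·0.025842 ≈ 5.527e-06.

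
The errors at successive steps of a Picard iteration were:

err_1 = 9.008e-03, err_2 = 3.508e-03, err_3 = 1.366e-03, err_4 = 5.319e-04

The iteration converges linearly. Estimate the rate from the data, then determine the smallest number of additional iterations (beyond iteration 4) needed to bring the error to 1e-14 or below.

Rate ρ ≈ err_4/err_3 = 5.319e-04/1.366e-03 = 0.3894.
After j more steps, err_{4+j} ≈ 5.319e-04·ρ^j; need ρ^j ≤ 1e-14/5.319e-04 = 1.88005e-11.
j ≥ ln(1.88005e-11)/ln(0.3894) = -24.6971/-0.94315 = 26.186.
So 27 more iterations are needed.

27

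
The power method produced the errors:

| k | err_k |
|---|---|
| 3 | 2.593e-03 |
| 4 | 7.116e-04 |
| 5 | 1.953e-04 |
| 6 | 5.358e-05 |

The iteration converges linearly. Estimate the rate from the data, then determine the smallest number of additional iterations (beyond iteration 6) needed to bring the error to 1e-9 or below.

9

Rate ρ ≈ err_6/err_5 = 5.358e-05/1.953e-04 = 0.2743.
After j more steps, err_{6+j} ≈ 5.358e-05·ρ^j; need ρ^j ≤ 1e-9/5.358e-05 = 1.86637e-05.
j ≥ ln(1.86637e-05)/ln(0.2743) = -10.8889/-1.29353 = 8.418.
So 9 more iterations are needed.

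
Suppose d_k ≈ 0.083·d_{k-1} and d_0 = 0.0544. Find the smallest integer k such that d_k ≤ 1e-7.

6

After k steps, d_k ≈ 0.0544·0.083^k.
Need 0.083^k ≤ 1e-7/0.0544 = 1.83824e-06.
k ≥ ln(1.83824e-06)/ln(0.083) = -13.2067/-2.48891 = 5.306.
Smallest integer k = 6.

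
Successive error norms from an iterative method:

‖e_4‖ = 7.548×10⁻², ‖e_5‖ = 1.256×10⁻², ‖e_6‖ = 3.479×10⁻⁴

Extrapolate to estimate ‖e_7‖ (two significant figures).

2.7e-7

First estimate the order: p ≈ ln(‖e_6‖/‖e_5‖) / ln(‖e_5‖/‖e_4‖) = ln(3.479×10⁻⁴/1.256×10⁻²)/ln(1.256×10⁻²/7.548×10⁻²) = ln(0.027699)/ln(0.166402) ≈ 1.9998.
Then ‖e_7‖ ≈ ‖e_6‖·(‖e_6‖/‖e_5‖)^p = 3.479×10⁻⁴·(0.027699)^1.9998 = 3.479×10⁻⁴·0.000767785 ≈ 2.671e-07.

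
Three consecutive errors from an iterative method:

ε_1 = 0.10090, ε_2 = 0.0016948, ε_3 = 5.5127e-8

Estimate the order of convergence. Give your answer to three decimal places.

2.529

p ≈ ln(ε_3/ε_2) / ln(ε_2/ε_1)
  = ln(5.5127e-8/0.0016948) / ln(0.0016948/0.10090)
  = ln(3.25271e-05) / ln(0.0167968)
  = -10.333437 / -4.086567 ≈ 2.528635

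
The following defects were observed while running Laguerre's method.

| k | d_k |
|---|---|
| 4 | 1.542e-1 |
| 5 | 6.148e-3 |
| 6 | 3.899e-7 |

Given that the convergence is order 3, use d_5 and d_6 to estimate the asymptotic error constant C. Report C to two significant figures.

1.7

C ≈ d_6 / d_5^3
  = 3.899e-7 / (6.148e-3)^3
  = 3.899e-7 / 2.32382e-07 ≈ 1.6778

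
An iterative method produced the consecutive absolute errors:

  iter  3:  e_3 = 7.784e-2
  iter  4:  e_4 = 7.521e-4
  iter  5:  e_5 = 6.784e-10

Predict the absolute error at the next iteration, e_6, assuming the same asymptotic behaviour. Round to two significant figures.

5.0e-28

First estimate the order: p ≈ ln(e_5/e_4) / ln(e_4/e_3) = ln(6.784e-10/7.521e-4)/ln(7.521e-4/7.784e-2) = ln(9.02008e-07)/ln(0.00966213) ≈ 3.0000.
Then e_6 ≈ e_5·(e_5/e_4)^p = 6.784e-10·(9.02008e-07)^3.0000 = 6.784e-10·7.3389e-19 ≈ 4.979e-28.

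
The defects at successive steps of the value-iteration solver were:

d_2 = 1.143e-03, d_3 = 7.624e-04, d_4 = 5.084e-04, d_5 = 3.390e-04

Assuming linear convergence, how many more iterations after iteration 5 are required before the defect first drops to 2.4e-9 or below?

Rate ρ ≈ d_5/d_4 = 3.390e-04/5.084e-04 = 0.6668.
After j more steps, d_{5+j} ≈ 3.390e-04·ρ^j; need ρ^j ≤ 2.4e-9/3.390e-04 = 7.07965e-06.
j ≥ ln(7.07965e-06)/ln(0.6668) = -11.8583/-0.40527 = 29.260.
So 30 more iterations are needed.

30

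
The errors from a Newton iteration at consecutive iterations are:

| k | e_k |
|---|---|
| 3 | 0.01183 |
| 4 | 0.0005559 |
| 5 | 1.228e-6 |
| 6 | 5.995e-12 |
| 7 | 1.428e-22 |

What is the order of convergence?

Consecutive ratios: e_7/e_6 = 1.428e-22/5.995e-12 = 2.38198e-11, e_6/e_5 = 5.995e-12/1.228e-6 = 4.88192e-06.
p ≈ ln(2.38198e-11)/ln(4.88192e-06) = -24.4605/-12.2300 ≈ 2.00.
So the convergence is quadratic (order 2).

2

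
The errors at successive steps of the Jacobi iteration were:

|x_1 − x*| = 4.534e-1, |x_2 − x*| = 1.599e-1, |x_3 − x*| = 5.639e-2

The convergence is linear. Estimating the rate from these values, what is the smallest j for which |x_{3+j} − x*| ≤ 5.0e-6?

9

Rate ρ ≈ |x_3 − x*|/|x_2 − x*| = 5.639e-2/1.599e-1 = 0.3527.
After j more steps, |x_{3+j} − x*| ≈ 5.639e-2·ρ^j; need ρ^j ≤ 5.0e-6/5.639e-2 = 8.86682e-05.
j ≥ ln(8.86682e-05)/ln(0.3527) = -9.3306/-1.04214 = 8.953.
So 9 more iterations are needed.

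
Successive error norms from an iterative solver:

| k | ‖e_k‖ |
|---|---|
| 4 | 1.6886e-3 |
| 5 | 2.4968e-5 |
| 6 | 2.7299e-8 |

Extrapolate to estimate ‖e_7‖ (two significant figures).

4.4e-13

First estimate the order: p ≈ ln(‖e_6‖/‖e_5‖) / ln(‖e_5‖/‖e_4‖) = ln(2.7299e-8/2.4968e-5)/ln(2.4968e-5/1.6886e-3) = ln(0.00109336)/ln(0.0147862) ≈ 1.6180.
Then ‖e_7‖ ≈ ‖e_6‖·(‖e_6‖/‖e_5‖)^p = 2.7299e-8·(0.00109336)^1.6180 = 2.7299e-8·1.61703e-05 ≈ 4.414e-13.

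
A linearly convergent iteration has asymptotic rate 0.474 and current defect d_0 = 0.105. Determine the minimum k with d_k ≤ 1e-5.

13

After k steps, d_k ≈ 0.105·0.474^k.
Need 0.474^k ≤ 1e-5/0.105 = 9.52381e-05.
k ≥ ln(9.52381e-05)/ln(0.474) = -9.2591/-0.74655 = 12.403.
Smallest integer k = 13.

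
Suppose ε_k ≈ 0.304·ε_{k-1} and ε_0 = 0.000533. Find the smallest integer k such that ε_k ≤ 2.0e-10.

13

After k steps, ε_k ≈ 0.000533·0.304^k.
Need 0.304^k ≤ 2.0e-10/0.000533 = 3.75235e-07.
k ≥ ln(3.75235e-07)/ln(0.304) = -14.7957/-1.19073 = 12.426.
Smallest integer k = 13.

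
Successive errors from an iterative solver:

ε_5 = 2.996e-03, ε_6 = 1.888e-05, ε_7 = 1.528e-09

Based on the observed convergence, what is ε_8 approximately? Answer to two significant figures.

3.8e-17

First estimate the order: p ≈ ln(ε_7/ε_6) / ln(ε_6/ε_5) = ln(1.528e-09/1.888e-05)/ln(1.888e-05/2.996e-03) = ln(8.09322e-05)/ln(0.00630174) ≈ 1.8595.
Then ε_8 ≈ ε_7·(ε_7/ε_6)^p = 1.528e-09·(8.09322e-05)^1.8595 = 1.528e-09·2.46123e-08 ≈ 3.761e-17.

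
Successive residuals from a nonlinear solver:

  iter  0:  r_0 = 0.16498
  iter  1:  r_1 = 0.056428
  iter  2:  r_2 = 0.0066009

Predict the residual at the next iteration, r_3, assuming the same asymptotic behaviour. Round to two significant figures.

9.0e-5

First estimate the order: p ≈ ln(r_2/r_1) / ln(r_1/r_0) = ln(0.0066009/0.056428)/ln(0.056428/0.16498) = ln(0.116979)/ln(0.342029) ≈ 2.0000.
Then r_3 ≈ r_2·(r_2/r_1)^p = 0.0066009·(0.116979)^2.0000 = 0.0066009·0.0136841 ≈ 9.033e-05.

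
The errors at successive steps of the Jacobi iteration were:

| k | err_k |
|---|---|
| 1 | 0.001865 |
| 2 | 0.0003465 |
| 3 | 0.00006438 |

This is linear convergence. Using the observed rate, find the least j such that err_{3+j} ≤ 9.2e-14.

13

Rate ρ ≈ err_3/err_2 = 0.00006438/0.0003465 = 0.1858.
After j more steps, err_{3+j} ≈ 0.00006438·ρ^j; need ρ^j ≤ 9.2e-14/0.00006438 = 1.42902e-09.
j ≥ ln(1.42902e-09)/ln(0.1858) = -20.3663/-1.68308 = 12.101.
So 13 more iterations are needed.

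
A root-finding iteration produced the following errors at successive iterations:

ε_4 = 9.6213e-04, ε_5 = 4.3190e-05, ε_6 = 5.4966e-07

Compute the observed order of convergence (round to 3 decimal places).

1.406

p ≈ ln(ε_6/ε_5) / ln(ε_5/ε_4)
  = ln(5.4966e-07/4.3190e-05) / ln(4.3190e-05/9.6213e-04)
  = ln(0.0127266) / ln(0.04489)
  = -4.364061 / -3.103540 ≈ 1.406156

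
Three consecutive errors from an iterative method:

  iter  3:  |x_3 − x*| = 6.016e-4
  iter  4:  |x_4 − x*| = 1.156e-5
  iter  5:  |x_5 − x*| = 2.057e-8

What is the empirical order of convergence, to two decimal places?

p ≈ ln(|x_5 − x*|/|x_4 − x*|) / ln(|x_4 − x*|/|x_3 − x*|)
  = ln(2.057e-8/1.156e-5) / ln(1.156e-5/6.016e-4)
  = ln(0.00177941) / ln(0.0192154)
  = -6.33147 / -3.95204 ≈ 1.60208

1.60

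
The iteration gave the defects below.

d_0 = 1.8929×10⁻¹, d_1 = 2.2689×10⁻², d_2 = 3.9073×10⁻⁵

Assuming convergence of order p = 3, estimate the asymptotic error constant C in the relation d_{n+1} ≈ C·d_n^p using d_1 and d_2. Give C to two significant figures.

3.3

C ≈ d_2 / d_1^3
  = 3.9073×10⁻⁵ / (2.2689×10⁻²)^3
  = 3.9073×10⁻⁵ / 1.16801e-05 ≈ 3.3453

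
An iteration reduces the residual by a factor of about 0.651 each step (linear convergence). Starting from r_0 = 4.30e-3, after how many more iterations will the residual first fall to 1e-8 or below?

31

After k steps, r_k ≈ 4.30e-3·0.651^k.
Need 0.651^k ≤ 1e-8/4.30e-3 = 2.32558e-06.
k ≥ ln(2.32558e-06)/ln(0.651) = -12.9715/-0.42925 = 30.219.
Smallest integer k = 31.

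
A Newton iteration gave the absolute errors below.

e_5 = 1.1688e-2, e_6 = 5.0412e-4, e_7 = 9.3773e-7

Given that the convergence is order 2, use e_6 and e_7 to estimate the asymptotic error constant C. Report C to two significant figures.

3.7

C ≈ e_7 / e_6^2
  = 9.3773e-7 / (5.0412e-4)^2
  = 9.3773e-7 / 2.54137e-07 ≈ 3.6899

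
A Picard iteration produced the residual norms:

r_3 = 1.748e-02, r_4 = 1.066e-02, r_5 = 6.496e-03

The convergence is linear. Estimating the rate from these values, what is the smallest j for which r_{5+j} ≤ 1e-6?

18

Rate ρ ≈ r_5/r_4 = 6.496e-03/1.066e-02 = 0.6094.
After j more steps, r_{5+j} ≈ 6.496e-03·ρ^j; need ρ^j ≤ 1e-6/6.496e-03 = 0.000153941.
j ≥ ln(0.000153941)/ln(0.6094) = -8.7789/-0.49528 = 17.725.
So 18 more iterations are needed.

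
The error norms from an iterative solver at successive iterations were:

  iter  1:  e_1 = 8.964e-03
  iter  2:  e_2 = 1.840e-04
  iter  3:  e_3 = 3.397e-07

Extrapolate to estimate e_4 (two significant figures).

1.3e-11

First estimate the order: p ≈ ln(e_3/e_2) / ln(e_2/e_1) = ln(3.397e-07/1.840e-04)/ln(1.840e-04/8.964e-03) = ln(0.0018462)/ln(0.0205266) ≈ 1.6198.
Then e_4 ≈ e_3·(e_3/e_2)^p = 3.397e-07·(0.0018462)^1.6198 = 3.397e-07·3.7318e-05 ≈ 1.268e-11.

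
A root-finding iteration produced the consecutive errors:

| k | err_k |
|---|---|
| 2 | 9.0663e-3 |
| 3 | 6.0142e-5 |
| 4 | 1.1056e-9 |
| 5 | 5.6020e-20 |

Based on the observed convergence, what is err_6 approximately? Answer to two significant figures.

2.3e-42

First estimate the order: p ≈ ln(err_5/err_4) / ln(err_4/err_3) = ln(5.6020e-20/1.1056e-9)/ln(1.1056e-9/6.0142e-5) = ln(5.06693e-11)/ln(1.83832e-05) ≈ 2.1740.
Then err_6 ≈ err_5·(err_5/err_4)^p = 5.6020e-20·(5.06693e-11)^2.1740 = 5.6020e-20·4.15064e-23 ≈ 2.325e-42.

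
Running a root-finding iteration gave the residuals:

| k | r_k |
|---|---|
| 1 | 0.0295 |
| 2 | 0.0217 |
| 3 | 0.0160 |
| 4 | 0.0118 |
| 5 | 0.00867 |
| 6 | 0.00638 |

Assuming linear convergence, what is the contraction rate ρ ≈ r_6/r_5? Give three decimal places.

0.736

ρ ≈ r_6/r_5 = 0.00638/0.00867 = 0.73587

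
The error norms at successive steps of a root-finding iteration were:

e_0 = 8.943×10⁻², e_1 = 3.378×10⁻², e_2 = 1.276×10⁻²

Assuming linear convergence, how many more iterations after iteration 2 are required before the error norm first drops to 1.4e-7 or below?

12

Rate ρ ≈ e_2/e_1 = 1.276×10⁻²/3.378×10⁻² = 0.3777.
After j more steps, e_{2+j} ≈ 1.276×10⁻²·ρ^j; need ρ^j ≤ 1.4e-7/1.276×10⁻² = 1.09718e-05.
j ≥ ln(1.09718e-05)/ln(0.3777) = -11.4202/-0.97366 = 11.729.
So 12 more iterations are needed.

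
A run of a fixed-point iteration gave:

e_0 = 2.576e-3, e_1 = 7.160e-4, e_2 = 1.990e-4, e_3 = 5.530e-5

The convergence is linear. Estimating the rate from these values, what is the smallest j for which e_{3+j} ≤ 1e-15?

Rate ρ ≈ e_3/e_2 = 5.530e-5/1.990e-4 = 0.2779.
After j more steps, e_{3+j} ≈ 5.530e-5·ρ^j; need ρ^j ≤ 1e-15/5.530e-5 = 1.80832e-11.
j ≥ ln(1.80832e-11)/ln(0.2779) = -24.7360/-1.28049 = 19.318.
So 20 more iterations are needed.

20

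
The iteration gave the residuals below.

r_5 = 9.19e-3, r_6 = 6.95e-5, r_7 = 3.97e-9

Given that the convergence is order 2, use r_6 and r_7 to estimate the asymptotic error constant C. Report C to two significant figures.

C ≈ r_7 / r_6^2
  = 3.97e-9 / (6.95e-5)^2
  = 3.97e-9 / 4.83025e-09 ≈ 0.8219

0.82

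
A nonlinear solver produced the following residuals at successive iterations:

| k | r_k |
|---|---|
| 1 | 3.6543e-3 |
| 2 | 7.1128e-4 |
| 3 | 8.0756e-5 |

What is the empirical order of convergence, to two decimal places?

p ≈ ln(r_3/r_2) / ln(r_2/r_1)
  = ln(8.0756e-5/7.1128e-4) / ln(7.1128e-4/3.6543e-3)
  = ln(0.113536) / ln(0.194642)
  = -2.17564 / -1.63659 ≈ 1.32937

1.33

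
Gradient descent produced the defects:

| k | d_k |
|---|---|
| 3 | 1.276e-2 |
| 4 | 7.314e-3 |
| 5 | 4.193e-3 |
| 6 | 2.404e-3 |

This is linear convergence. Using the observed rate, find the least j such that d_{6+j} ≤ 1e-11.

Rate ρ ≈ d_6/d_5 = 2.404e-3/4.193e-3 = 0.5733.
After j more steps, d_{6+j} ≈ 2.404e-3·ρ^j; need ρ^j ≤ 1e-11/2.404e-3 = 4.15973e-09.
j ≥ ln(4.15973e-09)/ln(0.5733) = -19.2978/-0.55635 = 34.686.
So 35 more iterations are needed.

35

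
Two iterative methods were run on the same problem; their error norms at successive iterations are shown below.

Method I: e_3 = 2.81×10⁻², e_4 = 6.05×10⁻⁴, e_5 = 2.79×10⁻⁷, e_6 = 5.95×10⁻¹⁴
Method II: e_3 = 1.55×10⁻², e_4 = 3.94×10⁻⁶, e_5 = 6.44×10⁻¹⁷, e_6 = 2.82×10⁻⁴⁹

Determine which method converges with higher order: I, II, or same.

Method I: p ≈ ln(5.95×10⁻¹⁴/2.79×10⁻⁷)/ln(2.79×10⁻⁷/6.05×10⁻⁴) ≈ 2.00.
Method II: p ≈ ln(2.82×10⁻⁴⁹/6.44×10⁻¹⁷)/ln(6.44×10⁻¹⁷/3.94×10⁻⁶) ≈ 3.00.
Method II has the higher order (≈3.0 vs ≈2.0).

II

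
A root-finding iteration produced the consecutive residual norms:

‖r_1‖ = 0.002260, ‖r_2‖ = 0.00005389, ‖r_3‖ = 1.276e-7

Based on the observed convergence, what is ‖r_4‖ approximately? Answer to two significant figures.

7.2e-12

First estimate the order: p ≈ ln(‖r_3‖/‖r_2‖) / ln(‖r_2‖/‖r_1‖) = ln(1.276e-7/0.00005389)/ln(0.00005389/0.002260) = ln(0.00236779)/ln(0.0238451) ≈ 1.6182.
Then ‖r_4‖ ≈ ‖r_3‖·(‖r_3‖/‖r_2‖)^p = 1.276e-7·(0.00236779)^1.6182 = 1.276e-7·5.63848e-05 ≈ 7.195e-12.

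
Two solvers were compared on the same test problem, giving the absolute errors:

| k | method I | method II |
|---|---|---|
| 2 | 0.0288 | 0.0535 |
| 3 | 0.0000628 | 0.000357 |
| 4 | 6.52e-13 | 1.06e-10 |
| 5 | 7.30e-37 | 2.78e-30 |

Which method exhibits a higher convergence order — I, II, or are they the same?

same

Method I: p ≈ ln(7.30e-37/6.52e-13)/ln(6.52e-13/0.0000628) ≈ 3.00.
Method II: p ≈ ln(2.78e-30/1.06e-10)/ln(1.06e-10/0.000357) ≈ 3.00.
Both orders ≈ 3.0 — effectively the same.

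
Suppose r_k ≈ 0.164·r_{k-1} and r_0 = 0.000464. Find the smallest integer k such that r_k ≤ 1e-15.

After k steps, r_k ≈ 0.000464·0.164^k.
Need 0.164^k ≤ 1e-15/0.000464 = 2.15517e-12.
k ≥ ln(2.15517e-12)/ln(0.164) = -26.8632/-1.80789 = 14.859.
Smallest integer k = 15.

15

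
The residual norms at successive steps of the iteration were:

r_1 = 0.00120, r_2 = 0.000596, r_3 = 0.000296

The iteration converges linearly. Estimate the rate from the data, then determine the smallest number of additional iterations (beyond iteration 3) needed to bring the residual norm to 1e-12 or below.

28

Rate ρ ≈ r_3/r_2 = 0.000296/0.000596 = 0.4966.
After j more steps, r_{3+j} ≈ 0.000296·ρ^j; need ρ^j ≤ 1e-12/0.000296 = 3.37838e-09.
j ≥ ln(3.37838e-09)/ln(0.4966) = -19.5059/-0.69997 = 27.867.
So 28 more iterations are needed.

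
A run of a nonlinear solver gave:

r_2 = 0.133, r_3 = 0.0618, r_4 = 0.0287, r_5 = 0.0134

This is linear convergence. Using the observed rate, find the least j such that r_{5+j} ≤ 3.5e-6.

11

Rate ρ ≈ r_5/r_4 = 0.0134/0.0287 = 0.4669.
After j more steps, r_{5+j} ≈ 0.0134·ρ^j; need ρ^j ≤ 3.5e-6/0.0134 = 0.000261194.
j ≥ ln(0.000261194)/ln(0.4669) = -8.2502/-0.76164 = 10.832.
So 11 more iterations are needed.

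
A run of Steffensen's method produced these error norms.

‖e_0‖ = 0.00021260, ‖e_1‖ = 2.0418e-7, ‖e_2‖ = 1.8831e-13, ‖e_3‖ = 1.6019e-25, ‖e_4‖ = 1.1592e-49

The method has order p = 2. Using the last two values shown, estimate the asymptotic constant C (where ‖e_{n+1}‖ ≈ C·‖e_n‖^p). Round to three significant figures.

4.52

C ≈ ‖e_4‖ / ‖e_3‖^2
  = 1.1592e-49 / (1.6019e-25)^2
  = 1.1592e-49 / 2.56608e-50 ≈ 4.5174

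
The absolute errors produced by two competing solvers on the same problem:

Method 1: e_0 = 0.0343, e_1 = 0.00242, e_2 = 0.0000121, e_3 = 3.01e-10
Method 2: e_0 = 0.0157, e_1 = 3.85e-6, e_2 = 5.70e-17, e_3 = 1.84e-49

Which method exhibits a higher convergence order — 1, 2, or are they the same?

2

Method 1: p ≈ ln(3.01e-10/0.0000121)/ln(0.0000121/0.00242) ≈ 2.00.
Method 2: p ≈ ln(1.84e-49/5.70e-17)/ln(5.70e-17/3.85e-6) ≈ 3.00.
Method 2 has the higher order (≈3.0 vs ≈2.0).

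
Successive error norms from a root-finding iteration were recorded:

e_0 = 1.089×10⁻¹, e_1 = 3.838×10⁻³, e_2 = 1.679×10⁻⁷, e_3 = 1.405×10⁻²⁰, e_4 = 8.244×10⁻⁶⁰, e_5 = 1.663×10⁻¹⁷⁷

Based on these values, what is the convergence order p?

Consecutive ratios: e_5/e_4 = 1.663×10⁻¹⁷⁷/8.244×10⁻⁶⁰ = 2.01722e-118, e_4/e_3 = 8.244×10⁻⁶⁰/1.405×10⁻²⁰ = 5.86762e-40.
p ≈ ln(2.01722e-118)/ln(5.86762e-40) = -271.0033/-90.3340 ≈ 3.00.
So the convergence is cubic (order 3).

3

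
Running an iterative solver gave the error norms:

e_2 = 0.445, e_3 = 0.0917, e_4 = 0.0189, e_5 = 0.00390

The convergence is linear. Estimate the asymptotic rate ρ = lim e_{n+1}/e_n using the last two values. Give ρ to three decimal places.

ρ ≈ e_5/e_4 = 0.00390/0.0189 = 0.20635

0.206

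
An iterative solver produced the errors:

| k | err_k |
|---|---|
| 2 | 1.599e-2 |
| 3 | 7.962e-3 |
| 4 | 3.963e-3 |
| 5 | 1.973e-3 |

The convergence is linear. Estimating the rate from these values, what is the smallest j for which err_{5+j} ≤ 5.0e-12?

29

Rate ρ ≈ err_5/err_4 = 1.973e-3/3.963e-3 = 0.4979.
After j more steps, err_{5+j} ≈ 1.973e-3·ρ^j; need ρ^j ≤ 5.0e-12/1.973e-3 = 2.53421e-09.
j ≥ ln(2.53421e-09)/ln(0.4979) = -19.7934/-0.69736 = 28.383.
So 29 more iterations are needed.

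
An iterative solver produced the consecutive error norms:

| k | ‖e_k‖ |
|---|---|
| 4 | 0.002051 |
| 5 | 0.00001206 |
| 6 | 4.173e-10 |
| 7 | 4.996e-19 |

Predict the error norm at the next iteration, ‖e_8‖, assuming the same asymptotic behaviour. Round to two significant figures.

First estimate the order: p ≈ ln(‖e_7‖/‖e_6‖) / ln(‖e_6‖/‖e_5‖) = ln(4.996e-19/4.173e-10)/ln(4.173e-10/0.00001206) = ln(1.19722e-09)/ln(3.4602e-05) ≈ 2.0000.
Then ‖e_8‖ ≈ ‖e_7‖·(‖e_7‖/‖e_6‖)^p = 4.996e-19·(1.19722e-09)^2.0000 = 4.996e-19·1.43334e-18 ≈ 7.161e-37.

7.2e-37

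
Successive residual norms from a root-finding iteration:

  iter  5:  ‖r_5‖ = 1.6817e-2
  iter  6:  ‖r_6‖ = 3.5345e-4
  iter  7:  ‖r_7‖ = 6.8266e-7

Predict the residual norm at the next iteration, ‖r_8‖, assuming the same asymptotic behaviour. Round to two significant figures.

First estimate the order: p ≈ ln(‖r_7‖/‖r_6‖) / ln(‖r_6‖/‖r_5‖) = ln(6.8266e-7/3.5345e-4)/ln(3.5345e-4/1.6817e-2) = ln(0.00193142)/ln(0.0210174) ≈ 1.6180.
Then ‖r_8‖ ≈ ‖r_7‖·(‖r_7‖/‖r_6‖)^p = 6.8266e-7·(0.00193142)^1.6180 = 6.8266e-7·4.06021e-05 ≈ 2.772e-11.

2.8e-11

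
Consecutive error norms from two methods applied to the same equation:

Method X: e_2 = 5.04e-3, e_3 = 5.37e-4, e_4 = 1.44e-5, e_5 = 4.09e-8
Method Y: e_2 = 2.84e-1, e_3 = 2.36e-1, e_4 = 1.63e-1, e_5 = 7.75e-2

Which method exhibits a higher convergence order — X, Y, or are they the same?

Y

Method X: p ≈ ln(4.09e-8/1.44e-5)/ln(1.44e-5/5.37e-4) ≈ 1.62.
Method Y: p ≈ ln(7.75e-2/1.63e-1)/ln(1.63e-1/2.36e-1) ≈ 2.01.
Method Y has the higher order (≈2.0 vs ≈1.6).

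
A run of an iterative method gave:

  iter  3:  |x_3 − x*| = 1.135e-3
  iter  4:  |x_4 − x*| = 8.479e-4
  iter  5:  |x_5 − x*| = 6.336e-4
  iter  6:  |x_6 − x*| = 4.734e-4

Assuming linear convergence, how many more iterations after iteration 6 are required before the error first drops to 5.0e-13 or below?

Rate ρ ≈ |x_6 − x*|/|x_5 − x*| = 4.734e-4/6.336e-4 = 0.7472.
After j more steps, |x_{6+j} − x*| ≈ 4.734e-4·ρ^j; need ρ^j ≤ 5.0e-13/4.734e-4 = 1.05619e-09.
j ≥ ln(1.05619e-09)/ln(0.7472) = -20.6686/-0.29142 = 70.924.
So 71 more iterations are needed.

71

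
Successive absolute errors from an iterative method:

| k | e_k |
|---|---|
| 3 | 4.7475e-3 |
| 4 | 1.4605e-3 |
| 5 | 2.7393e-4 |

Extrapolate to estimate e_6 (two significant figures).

First estimate the order: p ≈ ln(e_5/e_4) / ln(e_4/e_3) = ln(2.7393e-4/1.4605e-3)/ln(1.4605e-3/4.7475e-3) = ln(0.187559)/ln(0.307636) ≈ 1.4198.
Then e_6 ≈ e_5·(e_5/e_4)^p = 2.7393e-4·(0.187559)^1.4198 = 2.7393e-4·0.0928969 ≈ 2.545e-05.

2.5e-5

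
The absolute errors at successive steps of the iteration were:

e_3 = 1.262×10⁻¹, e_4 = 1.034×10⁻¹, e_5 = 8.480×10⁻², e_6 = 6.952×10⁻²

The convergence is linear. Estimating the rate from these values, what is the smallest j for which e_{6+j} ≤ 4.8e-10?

Rate ρ ≈ e_6/e_5 = 6.952×10⁻²/8.480×10⁻² = 0.8198.
After j more steps, e_{6+j} ≈ 6.952×10⁻²·ρ^j; need ρ^j ≤ 4.8e-10/6.952×10⁻² = 6.90449e-09.
j ≥ ln(6.90449e-09)/ln(0.8198) = -18.7911/-0.19869 = 94.575.
So 95 more iterations are needed.

95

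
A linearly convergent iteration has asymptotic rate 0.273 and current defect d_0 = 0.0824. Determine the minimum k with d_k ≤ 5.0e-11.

After k steps, d_k ≈ 0.0824·0.273^k.
Need 0.273^k ≤ 5.0e-11/0.0824 = 6.06796e-10.
k ≥ ln(6.06796e-10)/ln(0.273) = -21.2228/-1.29828 = 16.347.
Smallest integer k = 17.

17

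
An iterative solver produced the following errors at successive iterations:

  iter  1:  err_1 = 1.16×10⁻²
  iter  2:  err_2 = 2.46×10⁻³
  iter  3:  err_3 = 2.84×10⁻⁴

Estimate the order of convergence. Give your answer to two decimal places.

1.39

p ≈ ln(err_3/err_2) / ln(err_2/err_1)
  = ln(2.84×10⁻⁴/2.46×10⁻³) / ln(2.46×10⁻³/1.16×10⁻²)
  = ln(0.115447) / ln(0.212069)
  = -2.15894 / -1.55084 ≈ 1.39211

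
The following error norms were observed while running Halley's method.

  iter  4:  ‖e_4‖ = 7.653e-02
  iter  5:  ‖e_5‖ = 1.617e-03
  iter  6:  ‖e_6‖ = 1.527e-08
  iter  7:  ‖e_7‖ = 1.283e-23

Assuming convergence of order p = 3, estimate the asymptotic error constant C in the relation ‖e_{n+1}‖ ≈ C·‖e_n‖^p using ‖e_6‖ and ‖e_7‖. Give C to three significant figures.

C ≈ ‖e_7‖ / ‖e_6‖^3
  = 1.283e-23 / (1.527e-08)^3
  = 1.283e-23 / 3.56055e-24 ≈ 3.6034

3.60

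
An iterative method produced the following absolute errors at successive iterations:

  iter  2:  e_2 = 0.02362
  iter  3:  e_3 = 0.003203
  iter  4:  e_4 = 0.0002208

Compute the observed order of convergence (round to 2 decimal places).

1.34

p ≈ ln(e_4/e_3) / ln(e_3/e_2)
  = ln(0.0002208/0.003203) / ln(0.003203/0.02362)
  = ln(0.0689354) / ln(0.135605)
  = -2.67459 / -1.99801 ≈ 1.33863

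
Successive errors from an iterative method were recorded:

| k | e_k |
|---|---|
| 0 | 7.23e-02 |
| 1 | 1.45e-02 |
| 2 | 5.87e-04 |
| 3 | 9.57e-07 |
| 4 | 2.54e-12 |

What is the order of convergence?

2

Consecutive ratios: e_4/e_3 = 2.54e-12/9.57e-07 = 2.65413e-06, e_3/e_2 = 9.57e-07/5.87e-04 = 0.00163032.
p ≈ ln(2.65413e-06)/ln(0.00163032) = -12.8394/-6.4190 ≈ 2.00.
So the convergence is quadratic (order 2).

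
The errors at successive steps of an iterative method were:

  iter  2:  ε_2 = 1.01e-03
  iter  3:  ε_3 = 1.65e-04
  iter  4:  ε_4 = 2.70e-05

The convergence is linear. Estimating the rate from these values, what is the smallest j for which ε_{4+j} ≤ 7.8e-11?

Rate ρ ≈ ε_4/ε_3 = 2.70e-05/1.65e-04 = 0.1636.
After j more steps, ε_{4+j} ≈ 2.70e-05·ρ^j; need ρ^j ≤ 7.8e-11/2.70e-05 = 2.88889e-06.
j ≥ ln(2.88889e-06)/ln(0.1636) = -12.7546/-1.81033 = 7.045.
So 8 more iterations are needed.

8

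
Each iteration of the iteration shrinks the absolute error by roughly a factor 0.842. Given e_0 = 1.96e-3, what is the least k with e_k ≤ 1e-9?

After k steps, e_k ≈ 1.96e-3·0.842^k.
Need 0.842^k ≤ 1e-9/1.96e-3 = 5.10204e-07.
k ≥ ln(5.10204e-07)/ln(0.842) = -14.4885/-0.17198 = 84.245.
Smallest integer k = 85.

85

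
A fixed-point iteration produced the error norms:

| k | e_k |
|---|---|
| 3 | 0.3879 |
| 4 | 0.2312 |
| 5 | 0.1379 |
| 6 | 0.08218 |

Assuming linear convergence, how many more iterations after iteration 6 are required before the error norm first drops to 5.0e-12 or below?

46

Rate ρ ≈ e_6/e_5 = 0.08218/0.1379 = 0.5959.
After j more steps, e_{6+j} ≈ 0.08218·ρ^j; need ρ^j ≤ 5.0e-12/0.08218 = 6.08421e-11.
j ≥ ln(6.08421e-11)/ln(0.5959) = -23.5227/-0.51768 = 45.439.
So 46 more iterations are needed.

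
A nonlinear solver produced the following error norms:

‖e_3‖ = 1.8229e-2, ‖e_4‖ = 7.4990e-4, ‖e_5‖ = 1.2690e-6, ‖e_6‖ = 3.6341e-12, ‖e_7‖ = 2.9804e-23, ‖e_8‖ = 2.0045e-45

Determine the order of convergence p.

2

Consecutive ratios: ‖e_8‖/‖e_7‖ = 2.0045e-45/2.9804e-23 = 6.72561e-23, ‖e_7‖/‖e_6‖ = 2.9804e-23/3.6341e-12 = 8.20121e-12.
p ≈ ln(6.72561e-23)/ln(8.20121e-12) = -51.0535/-25.5267 ≈ 2.00.
So the convergence is quadratic (order 2).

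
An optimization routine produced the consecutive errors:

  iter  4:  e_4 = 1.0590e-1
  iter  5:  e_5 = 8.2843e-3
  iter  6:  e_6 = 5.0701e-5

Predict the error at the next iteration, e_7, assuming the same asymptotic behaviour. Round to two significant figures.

1.9e-9

First estimate the order: p ≈ ln(e_6/e_5) / ln(e_5/e_4) = ln(5.0701e-5/8.2843e-3)/ln(8.2843e-3/1.0590e-1) = ln(0.00612013)/ln(0.0782276) ≈ 2.0000.
Then e_7 ≈ e_6·(e_6/e_5)^p = 5.0701e-5·(0.00612013)^2.0000 = 5.0701e-5·3.7456e-05 ≈ 1.899e-09.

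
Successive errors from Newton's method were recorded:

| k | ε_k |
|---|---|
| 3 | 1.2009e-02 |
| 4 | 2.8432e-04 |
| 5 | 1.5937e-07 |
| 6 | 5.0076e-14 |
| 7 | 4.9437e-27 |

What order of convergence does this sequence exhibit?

Consecutive ratios: ε_7/ε_6 = 4.9437e-27/5.0076e-14 = 9.87239e-14, ε_6/ε_5 = 5.0076e-14/1.5937e-07 = 3.14212e-07.
p ≈ ln(9.87239e-14)/ln(3.14212e-07) = -29.9464/-14.9732 ≈ 2.00.
So the convergence is quadratic (order 2).

2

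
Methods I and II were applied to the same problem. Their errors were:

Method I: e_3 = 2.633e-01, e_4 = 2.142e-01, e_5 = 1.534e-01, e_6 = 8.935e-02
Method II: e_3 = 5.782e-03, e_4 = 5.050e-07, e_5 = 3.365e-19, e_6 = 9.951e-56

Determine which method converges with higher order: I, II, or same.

Method I: p ≈ ln(8.935e-02/1.534e-01)/ln(1.534e-01/2.142e-01) ≈ 1.62.
Method II: p ≈ ln(9.951e-56/3.365e-19)/ln(3.365e-19/5.050e-07) ≈ 3.00.
Method II has the higher order (≈3.0 vs ≈1.6).

II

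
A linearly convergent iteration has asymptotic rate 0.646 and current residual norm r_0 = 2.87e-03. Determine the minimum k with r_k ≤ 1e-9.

After k steps, r_k ≈ 2.87e-03·0.646^k.
Need 0.646^k ≤ 1e-9/2.87e-03 = 3.48432e-07.
k ≥ ln(3.48432e-07)/ln(0.646) = -14.8698/-0.43696 = 34.030.
Smallest integer k = 35.

35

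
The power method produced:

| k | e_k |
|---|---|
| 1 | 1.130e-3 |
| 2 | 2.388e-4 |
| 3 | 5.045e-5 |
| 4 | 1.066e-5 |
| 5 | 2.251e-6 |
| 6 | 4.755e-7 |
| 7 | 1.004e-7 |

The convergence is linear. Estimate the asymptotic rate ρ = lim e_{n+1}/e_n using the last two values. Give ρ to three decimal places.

ρ ≈ e_7/e_6 = 1.004e-7/4.755e-7 = 0.21115

0.211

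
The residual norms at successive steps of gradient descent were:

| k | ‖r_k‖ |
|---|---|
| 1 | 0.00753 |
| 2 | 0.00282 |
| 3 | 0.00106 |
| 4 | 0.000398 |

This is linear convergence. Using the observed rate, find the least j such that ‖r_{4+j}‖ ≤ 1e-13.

23

Rate ρ ≈ ‖r_4‖/‖r_3‖ = 0.000398/0.00106 = 0.3755.
After j more steps, ‖r_{4+j}‖ ≈ 0.000398·ρ^j; need ρ^j ≤ 1e-13/0.000398 = 2.51256e-10.
j ≥ ln(2.51256e-10)/ln(0.3755) = -22.1045/-0.97950 = 22.567.
So 23 more iterations are needed.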